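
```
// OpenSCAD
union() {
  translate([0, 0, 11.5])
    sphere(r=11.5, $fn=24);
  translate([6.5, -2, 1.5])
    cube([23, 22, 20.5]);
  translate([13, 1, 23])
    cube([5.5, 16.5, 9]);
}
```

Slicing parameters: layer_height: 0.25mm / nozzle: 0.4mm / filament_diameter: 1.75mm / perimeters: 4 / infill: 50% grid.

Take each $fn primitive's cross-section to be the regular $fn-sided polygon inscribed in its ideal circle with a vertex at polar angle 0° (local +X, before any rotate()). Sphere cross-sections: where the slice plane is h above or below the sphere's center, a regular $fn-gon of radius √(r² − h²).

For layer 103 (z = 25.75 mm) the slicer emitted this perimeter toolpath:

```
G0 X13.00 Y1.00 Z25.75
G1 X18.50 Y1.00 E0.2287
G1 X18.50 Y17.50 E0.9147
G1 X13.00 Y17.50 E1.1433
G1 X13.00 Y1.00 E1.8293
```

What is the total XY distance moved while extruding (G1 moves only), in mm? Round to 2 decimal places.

Sum the Euclidean lengths of each G1 segment: total = 44.00 mm.

44.00 mm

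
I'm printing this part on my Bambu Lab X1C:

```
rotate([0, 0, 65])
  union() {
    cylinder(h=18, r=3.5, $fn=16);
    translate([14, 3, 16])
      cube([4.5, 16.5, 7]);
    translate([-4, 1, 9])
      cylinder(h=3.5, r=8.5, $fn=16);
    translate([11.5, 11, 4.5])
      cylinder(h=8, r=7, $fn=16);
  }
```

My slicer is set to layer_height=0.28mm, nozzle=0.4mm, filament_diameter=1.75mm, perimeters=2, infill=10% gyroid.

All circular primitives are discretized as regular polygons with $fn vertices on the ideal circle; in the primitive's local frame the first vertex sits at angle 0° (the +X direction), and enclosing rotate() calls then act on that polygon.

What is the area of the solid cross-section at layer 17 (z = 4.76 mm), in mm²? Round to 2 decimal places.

187.51 mm²

At z = 4.76 mm: the cylinder: section is a regular 16-gon, circumradius r=3.5 (area = (16/2)·3.500²·sin(360°/16) = 37.50 mm²); the cube at (14, 3) does not reach this height (z outside [16, 23]); the cylinder at (-4, 1) is not intersected at this z (z outside [9, 12.5]); the r=7 cylinder at (11.5, 11) gives a regular 16-gon of circumradius 7 (constant along its height) (area = (16/2)·7.000²·sin(360°/16) = 150.01 mm²); Combining (union): the 2 present regions are separate (no shared area or edge), so areas and boundary lengths simply add and each stays a separate island — area = 187.51 mm²; (rotated 65° about Z; rotation is an isometry so areas/perimeters/island counts are preserved). Overall, the cross-section has 2 separate islands. Net area = 187.51 mm².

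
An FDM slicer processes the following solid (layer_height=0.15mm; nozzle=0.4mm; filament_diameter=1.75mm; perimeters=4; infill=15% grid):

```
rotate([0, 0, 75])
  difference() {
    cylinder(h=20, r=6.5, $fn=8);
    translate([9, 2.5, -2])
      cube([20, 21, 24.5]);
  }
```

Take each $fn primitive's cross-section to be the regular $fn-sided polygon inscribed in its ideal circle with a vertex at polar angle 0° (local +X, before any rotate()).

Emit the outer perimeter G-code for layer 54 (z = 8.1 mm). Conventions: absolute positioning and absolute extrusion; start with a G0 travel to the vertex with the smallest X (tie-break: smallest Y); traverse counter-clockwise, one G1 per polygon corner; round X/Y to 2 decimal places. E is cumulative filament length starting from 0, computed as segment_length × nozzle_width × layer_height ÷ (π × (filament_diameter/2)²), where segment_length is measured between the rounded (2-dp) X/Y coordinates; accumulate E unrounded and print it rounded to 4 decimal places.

G0 X-6.28 Y1.68 Z8.10
G1 X-5.63 Y-3.25 E0.1240
G1 X-1.68 Y-6.28 E0.2482
G1 X3.25 Y-5.63 E0.3723
G1 X6.28 Y-1.68 E0.4965
G1 X5.63 Y3.25 E0.6205
G1 X1.68 Y6.28 E0.7447
G1 X-3.25 Y5.63 E0.8687
G1 X-6.28 Y1.68 E0.9929

At z = 8.1 mm: the cylinder: section is a regular 8-gon, circumradius r=6.5; the cube at (9, 2.5) (footprint 20×21) is included at this height; Taking the first minus the rest: starting from the r=6.5 cylinder, the 20×21 cube at (9, 2.5) misses the remaining region (no effect) — 1 connected region; (whole slice rotated 75° about Z — lengths, areas and connectivity unchanged). The outline is a single polygon with 8 vertices. Extrusion per mm of travel: 0.4 × 0.15 / (π × 0.875²) = 0.024945. Accumulating E over each segment gives final E = 0.9929.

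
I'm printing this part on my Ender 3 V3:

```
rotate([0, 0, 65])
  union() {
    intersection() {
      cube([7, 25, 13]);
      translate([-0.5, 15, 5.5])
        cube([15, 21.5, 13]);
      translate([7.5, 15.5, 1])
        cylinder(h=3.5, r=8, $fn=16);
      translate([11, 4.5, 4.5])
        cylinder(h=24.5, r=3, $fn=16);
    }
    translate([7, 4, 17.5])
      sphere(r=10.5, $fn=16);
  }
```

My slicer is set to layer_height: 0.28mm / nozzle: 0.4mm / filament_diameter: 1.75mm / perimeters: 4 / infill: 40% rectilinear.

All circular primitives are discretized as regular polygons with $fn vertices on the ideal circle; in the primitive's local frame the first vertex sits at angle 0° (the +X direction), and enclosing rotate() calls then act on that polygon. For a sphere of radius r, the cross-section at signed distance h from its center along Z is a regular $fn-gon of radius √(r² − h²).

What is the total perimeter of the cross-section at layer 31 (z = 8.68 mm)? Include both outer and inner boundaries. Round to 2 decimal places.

35.57 mm

At z = 8.68 mm: the cube (footprint 7×25) is included at this height (perimeter 64.00 mm); the cube at (-0.5, 15) is present — its section is the full 15×21.5 rectangle (perimeter 73.00 mm); the cylinder at (7.5, 15.5) does not reach this height (z outside [1, 4.5]); the r=3 cylinder at (11, 4.5) gives a regular 16-gon of circumradius 3 (constant along its height) (perimeter = 2·16·3.000·sin(180°/16) = 18.73 mm); After intersecting: at least one operand is absent at this height, so nothing remains; the sphere at (7, 4): section is a regular 16-gon, circumradius = √(r²−h²) = √(10.5²−8.82²) = 5.697 (perimeter = 2·16·5.697·sin(180°/16) = 35.57 mm); Combining (union): only the r=10.5 sphere at (7, 4) is present, so the union is just that shape — boundary = 35.57 mm; (rotated 65° about Z; rotation is an isometry so areas/perimeters/island counts are preserved). Overall, the cross-section is a single solid region. Total boundary length (outer) = 35.57 mm.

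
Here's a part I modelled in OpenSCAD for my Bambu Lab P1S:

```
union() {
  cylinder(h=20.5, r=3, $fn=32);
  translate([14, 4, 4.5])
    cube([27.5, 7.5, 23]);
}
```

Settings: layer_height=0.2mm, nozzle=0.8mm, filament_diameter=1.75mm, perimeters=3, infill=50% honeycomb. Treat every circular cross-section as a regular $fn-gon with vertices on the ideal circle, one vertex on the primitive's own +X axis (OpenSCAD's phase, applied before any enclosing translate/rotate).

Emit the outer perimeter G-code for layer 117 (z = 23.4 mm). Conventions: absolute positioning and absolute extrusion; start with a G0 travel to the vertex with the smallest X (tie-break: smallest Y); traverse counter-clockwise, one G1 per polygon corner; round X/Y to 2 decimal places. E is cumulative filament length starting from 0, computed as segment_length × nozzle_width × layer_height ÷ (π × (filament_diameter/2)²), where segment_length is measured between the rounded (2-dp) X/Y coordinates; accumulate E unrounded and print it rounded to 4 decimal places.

At z = 23.4 mm: the cylinder is not intersected at this z (z outside [0, 20.5]); the 27.5×7.5 cube at (14, 4) contributes its full rectangle; Combining (union): only the 27.5×7.5 cube at (14, 4) is present, so the union is just that shape — 1 connected region. The outline is a single polygon with 4 vertices. Extrusion per mm of travel: 0.8 × 0.2 / (π × 0.875²) = 0.066520. Accumulating E over each segment gives final E = 4.6564.

G0 X14.00 Y4.00 Z23.40
G1 X41.50 Y4.00 E1.8293
G1 X41.50 Y11.50 E2.3282
G1 X14.00 Y11.50 E4.1575
G1 X14.00 Y4.00 E4.6564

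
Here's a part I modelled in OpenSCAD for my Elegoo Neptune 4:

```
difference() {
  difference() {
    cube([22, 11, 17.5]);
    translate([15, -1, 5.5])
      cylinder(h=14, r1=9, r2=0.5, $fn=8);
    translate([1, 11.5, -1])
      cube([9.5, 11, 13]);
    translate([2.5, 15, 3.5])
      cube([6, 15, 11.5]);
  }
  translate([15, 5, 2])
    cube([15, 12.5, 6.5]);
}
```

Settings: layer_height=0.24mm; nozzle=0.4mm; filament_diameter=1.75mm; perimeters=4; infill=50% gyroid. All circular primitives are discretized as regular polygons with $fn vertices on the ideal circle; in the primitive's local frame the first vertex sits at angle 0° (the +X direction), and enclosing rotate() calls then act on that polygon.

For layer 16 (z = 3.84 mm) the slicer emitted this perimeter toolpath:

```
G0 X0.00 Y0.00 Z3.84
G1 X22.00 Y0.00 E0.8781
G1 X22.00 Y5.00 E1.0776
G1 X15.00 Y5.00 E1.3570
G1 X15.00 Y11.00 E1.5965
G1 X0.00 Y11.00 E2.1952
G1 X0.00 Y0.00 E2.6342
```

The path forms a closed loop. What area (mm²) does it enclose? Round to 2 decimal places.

Apply the shoelace formula to the sequence of (X, Y) vertices; enclosed area = 200.00 mm².

200.00 mm²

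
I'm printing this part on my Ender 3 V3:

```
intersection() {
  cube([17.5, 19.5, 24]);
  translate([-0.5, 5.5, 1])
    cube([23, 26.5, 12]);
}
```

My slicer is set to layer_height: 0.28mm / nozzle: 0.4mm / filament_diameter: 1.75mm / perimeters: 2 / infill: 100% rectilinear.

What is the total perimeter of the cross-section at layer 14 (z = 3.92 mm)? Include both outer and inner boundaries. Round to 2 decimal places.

At z = 3.92 mm: the 17.5×19.5 cube contributes its full rectangle (perimeter 74.00 mm); the cube at (-0.5, 5.5) is present — its section is the full 23×26.5 rectangle (perimeter 99.00 mm); After intersecting: the 23×26.5 cube at (-0.5, 5.5) partially overlaps the 17.5×19.5 cube; clipping to the common part keeps 245.00 mm² — boundary = 63.00 mm. Overall, the cross-section is a single solid region. Total boundary length (outer) = 63.00 mm.

63.00 mm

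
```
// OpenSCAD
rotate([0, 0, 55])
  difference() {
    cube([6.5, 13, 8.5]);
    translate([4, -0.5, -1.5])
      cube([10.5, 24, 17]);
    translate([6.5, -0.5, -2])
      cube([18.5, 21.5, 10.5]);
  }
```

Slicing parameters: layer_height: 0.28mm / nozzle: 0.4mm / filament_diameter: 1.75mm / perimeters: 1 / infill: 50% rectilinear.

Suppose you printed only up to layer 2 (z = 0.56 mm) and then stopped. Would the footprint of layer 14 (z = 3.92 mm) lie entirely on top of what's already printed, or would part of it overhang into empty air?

Compare the two slices. At z = 0.56: the 6.5×13 cube contributes its full rectangle (area 84.50 mm²); the cube at (4, -0.5) (footprint 10.5×24) is included at this height (area 252.00 mm²); the 18.5×21.5 cube at (6.5, -0.5) contributes its full rectangle (area 397.75 mm²); Subtracting the remaining from the first: starting from the 6.5×13 cube (84.50 mm²), the 10.5×24 cube at (4, -0.5) partially overlaps it — only the 32.50 mm² overlap (of its 252.00 mm²) is removed, clipping the outline; the 18.5×21.5 cube at (6.5, -0.5) misses the remaining region (no effect) — area = 52.00 mm²; (whole slice rotated 55° about Z — lengths, areas and connectivity unchanged). At z = 3.92: the cube is present — its section is the full 6.5×13 rectangle (area 84.50 mm²); the cube at (4, -0.5) (footprint 10.5×24) is included at this height (area 252.00 mm²); the cube at (6.5, -0.5) (footprint 18.5×21.5) is included at this height (area 397.75 mm²); Taking the first minus the rest: starting from the 6.5×13 cube (84.50 mm²), the 10.5×24 cube at (4, -0.5) partially overlaps it — only the 32.50 mm² overlap (of its 252.00 mm²) is removed, clipping the outline; the 18.5×21.5 cube at (6.5, -0.5) misses the remaining region (no effect) — area = 52.00 mm²; (rotated 55° about Z; rotation is an isometry so areas/perimeters/island counts are preserved). Checking containment: the cross-section at z = 3.92 is a subset of the cross-section at z = 0.56.

entirely on top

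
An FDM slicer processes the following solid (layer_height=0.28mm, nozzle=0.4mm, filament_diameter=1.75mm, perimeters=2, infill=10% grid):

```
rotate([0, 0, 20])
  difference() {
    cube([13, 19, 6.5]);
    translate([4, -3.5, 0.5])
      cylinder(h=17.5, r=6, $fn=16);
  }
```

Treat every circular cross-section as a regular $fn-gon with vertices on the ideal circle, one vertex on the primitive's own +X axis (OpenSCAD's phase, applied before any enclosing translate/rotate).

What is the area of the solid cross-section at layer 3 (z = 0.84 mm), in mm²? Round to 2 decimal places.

231.16 mm²

At z = 0.84 mm: the 13×19 cube contributes its full rectangle (area 247.00 mm²); the cylinder at (4, -3.5): section is a regular 16-gon, circumradius r=6 (area = (16/2)·6.000²·sin(360°/16) = 110.21 mm²); Subtracting the remaining from the first: starting from the 13×19 cube (247.00 mm²), the r=6 cylinder at (4, -3.5) partially overlaps it — only the 15.84 mm² overlap (of its 110.21 mm²) is removed, clipping the outline — area = 231.16 mm²; (rotated 20° about Z; rotation is an isometry so areas/perimeters/island counts are preserved). Overall, the cross-section is a single solid region. Net area = 231.16 mm².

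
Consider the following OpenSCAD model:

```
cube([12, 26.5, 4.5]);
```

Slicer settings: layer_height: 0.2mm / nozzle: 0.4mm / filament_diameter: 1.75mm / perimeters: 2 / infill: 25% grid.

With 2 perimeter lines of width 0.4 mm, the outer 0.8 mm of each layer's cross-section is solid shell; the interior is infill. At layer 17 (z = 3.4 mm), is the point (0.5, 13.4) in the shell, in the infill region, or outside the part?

shell

At z = 3.4 mm: the 12×26.5 cube contributes its full rectangle. Overall, the cross-section is a single solid region. The nearest boundary edge runs (0.00, 26.50)→(0.00, 0.00); distance from the point to it = 0.50 mm. The point is inside the cross-section, 0.50 mm from the nearest boundary — within the 0.8 mm shell band (2 × 0.4).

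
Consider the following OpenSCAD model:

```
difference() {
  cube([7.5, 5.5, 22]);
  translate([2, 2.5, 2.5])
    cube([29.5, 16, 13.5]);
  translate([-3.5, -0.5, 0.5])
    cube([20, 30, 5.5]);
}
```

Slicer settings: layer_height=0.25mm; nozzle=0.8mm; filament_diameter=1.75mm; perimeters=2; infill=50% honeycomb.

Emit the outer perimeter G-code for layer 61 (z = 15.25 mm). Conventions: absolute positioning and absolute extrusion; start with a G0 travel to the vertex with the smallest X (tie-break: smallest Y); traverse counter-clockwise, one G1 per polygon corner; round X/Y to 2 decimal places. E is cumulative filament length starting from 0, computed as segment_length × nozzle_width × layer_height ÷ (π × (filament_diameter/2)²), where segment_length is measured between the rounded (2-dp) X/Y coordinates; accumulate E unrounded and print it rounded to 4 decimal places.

G0 X0.00 Y0.00 Z15.25
G1 X7.50 Y0.00 E0.6236
G1 X7.50 Y2.50 E0.8315
G1 X2.00 Y2.50 E1.2888
G1 X2.00 Y5.50 E1.5383
G1 X0.00 Y5.50 E1.7046
G1 X0.00 Y0.00 E2.1619

At z = 15.25 mm: the cube is present — its section is the full 7.5×5.5 rectangle; the cube at (2, 2.5) (footprint 29.5×16) is included at this height; the cube at (-3.5, -0.5) is absent (z outside [0.5, 6]); After the difference (first − rest): starting from the 7.5×5.5 cube, the 29.5×16 cube at (2, 2.5) partially overlaps it — only the 16.50 mm² overlap (of its 472.00 mm²) is removed, clipping the outline — 1 connected region. The outline is a single polygon with 6 vertices. Extrusion per mm of travel: 0.8 × 0.25 / (π × 0.875²) = 0.083150. Accumulating E over each segment gives final E = 2.1619.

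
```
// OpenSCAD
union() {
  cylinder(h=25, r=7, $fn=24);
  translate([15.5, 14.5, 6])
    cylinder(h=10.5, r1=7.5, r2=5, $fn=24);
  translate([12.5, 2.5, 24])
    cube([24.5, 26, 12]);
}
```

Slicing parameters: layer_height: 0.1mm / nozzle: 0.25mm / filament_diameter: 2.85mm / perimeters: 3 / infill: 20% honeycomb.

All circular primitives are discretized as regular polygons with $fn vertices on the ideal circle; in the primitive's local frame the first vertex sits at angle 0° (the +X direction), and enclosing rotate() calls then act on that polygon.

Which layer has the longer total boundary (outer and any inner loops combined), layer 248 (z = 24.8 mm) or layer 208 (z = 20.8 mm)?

Layer 248 (z = 24.8): the cylinder: section is a regular 24-gon, circumradius r=7 (perimeter = 2·24·7.000·sin(180°/24) = 43.86 mm); the cone at (15.5, 14.5) is not intersected at this z (z outside [6, 16.5]); the 24.5×26 cube at (12.5, 2.5) contributes its full rectangle (perimeter 101.00 mm); Taking the union: the 2 present regions are separate (no shared area or edge), so areas and boundary lengths simply add and each stays a separate island — boundary = 144.86 mm. So its perimeter = 144.86 mm. Layer 208 (z = 20.8): the cylinder: section is a regular 24-gon, circumradius r=7 (perimeter = 2·24·7.000·sin(180°/24) = 43.86 mm); the cone at (15.5, 14.5) does not reach this height (z outside [6, 16.5]); the cube at (12.5, 2.5) is not intersected at this z (z outside [24, 36]); Taking the union: only the r=7 cylinder is present, so the union is just that shape — boundary = 43.86 mm. So its perimeter = 43.86 mm. Layer 248 is larger (144.86 vs 43.86 mm).

layer 248 (z = 24.8 mm)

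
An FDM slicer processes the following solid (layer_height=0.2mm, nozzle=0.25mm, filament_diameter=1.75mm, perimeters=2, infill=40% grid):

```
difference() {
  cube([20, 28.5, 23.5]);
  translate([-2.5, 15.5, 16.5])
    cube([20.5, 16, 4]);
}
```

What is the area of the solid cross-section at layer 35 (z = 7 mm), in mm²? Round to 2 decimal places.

At z = 7 mm: the cube (footprint 20×28.5) is included at this height (area 570.00 mm²); the cube at (-2.5, 15.5) is not intersected at this z (z outside [16.5, 20.5]); After the difference (first − rest): none of the subtracted shapes is present at this height, so the 20×28.5 cube is unchanged — area = 570.00 mm². Overall, the cross-section is a single solid region. Net area = 570.00 mm².

570.00 mm²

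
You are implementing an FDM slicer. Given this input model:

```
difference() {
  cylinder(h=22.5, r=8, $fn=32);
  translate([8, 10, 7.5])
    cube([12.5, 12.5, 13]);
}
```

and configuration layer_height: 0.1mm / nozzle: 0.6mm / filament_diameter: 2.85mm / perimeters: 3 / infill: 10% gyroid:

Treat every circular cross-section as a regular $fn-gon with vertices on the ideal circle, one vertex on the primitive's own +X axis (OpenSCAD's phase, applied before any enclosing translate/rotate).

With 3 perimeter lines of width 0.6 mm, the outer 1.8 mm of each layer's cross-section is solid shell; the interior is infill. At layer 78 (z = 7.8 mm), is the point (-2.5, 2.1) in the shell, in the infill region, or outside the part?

infill

At z = 7.8 mm: the cylinder: section is a regular 32-gon, circumradius r=8; the cube at (8, 10) (footprint 12.5×12.5) is included at this height; After the difference (first − rest): starting from the r=8 cylinder, the 12.5×12.5 cube at (8, 10) misses the remaining region (no effect) — 1 connected region. Overall, the cross-section is a single solid region. The nearest boundary edge runs (-6.65, 4.44)→(-5.66, 5.66); distance from the point to it = 4.70 mm. The point is inside the cross-section and 4.70 mm from the nearest boundary — more than the 1.8 mm shell width (3 × 0.6), so it's in the infill interior.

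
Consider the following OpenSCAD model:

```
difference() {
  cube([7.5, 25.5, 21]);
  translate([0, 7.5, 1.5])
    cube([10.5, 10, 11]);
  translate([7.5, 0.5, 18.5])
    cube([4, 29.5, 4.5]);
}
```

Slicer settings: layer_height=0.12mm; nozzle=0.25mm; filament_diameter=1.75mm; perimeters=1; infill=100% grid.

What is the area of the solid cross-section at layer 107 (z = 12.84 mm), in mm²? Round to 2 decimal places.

At z = 12.84 mm: the cube is present — its section is the full 7.5×25.5 rectangle (area 191.25 mm²); the cube at (0, 7.5) is not intersected at this z (z outside [1.5, 12.5]); the cube at (7.5, 0.5) is absent (z outside [18.5, 23]); Taking the first minus the rest: none of the subtracted shapes is present at this height, so the 7.5×25.5 cube is unchanged — area = 191.25 mm². Overall, the cross-section is a single solid region. Net area = 191.25 mm².

191.25 mm²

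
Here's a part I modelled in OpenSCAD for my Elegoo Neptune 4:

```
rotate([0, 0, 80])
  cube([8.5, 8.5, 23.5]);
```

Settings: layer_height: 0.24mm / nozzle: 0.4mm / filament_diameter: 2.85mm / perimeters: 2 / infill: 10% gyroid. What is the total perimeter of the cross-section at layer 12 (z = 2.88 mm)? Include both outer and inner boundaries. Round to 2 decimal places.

34.00 mm

At z = 2.88 mm: the cube (footprint 8.5×8.5) is included at this height (perimeter 34.00 mm); (rotated 80° about Z; rotation is an isometry so areas/perimeters/island counts are preserved). Overall, the cross-section is a single solid region. Total boundary length (outer) = 34.00 mm.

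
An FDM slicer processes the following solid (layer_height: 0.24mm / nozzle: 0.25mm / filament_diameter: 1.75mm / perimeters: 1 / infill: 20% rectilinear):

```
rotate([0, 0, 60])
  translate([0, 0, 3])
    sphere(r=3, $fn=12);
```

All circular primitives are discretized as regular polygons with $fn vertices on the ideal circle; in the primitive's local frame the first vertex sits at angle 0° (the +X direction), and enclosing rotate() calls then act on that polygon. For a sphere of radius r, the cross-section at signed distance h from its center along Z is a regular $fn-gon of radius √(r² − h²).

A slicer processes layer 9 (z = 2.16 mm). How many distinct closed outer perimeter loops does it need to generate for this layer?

At z = 2.16 mm: the sphere: section is a regular 12-gon, circumradius = √(r²−h²) = √(3²−0.84²) = 2.880; (rotated 60° about Z; rotation is an isometry so areas/perimeters/island counts are preserved). The result has 1 disconnected region.

1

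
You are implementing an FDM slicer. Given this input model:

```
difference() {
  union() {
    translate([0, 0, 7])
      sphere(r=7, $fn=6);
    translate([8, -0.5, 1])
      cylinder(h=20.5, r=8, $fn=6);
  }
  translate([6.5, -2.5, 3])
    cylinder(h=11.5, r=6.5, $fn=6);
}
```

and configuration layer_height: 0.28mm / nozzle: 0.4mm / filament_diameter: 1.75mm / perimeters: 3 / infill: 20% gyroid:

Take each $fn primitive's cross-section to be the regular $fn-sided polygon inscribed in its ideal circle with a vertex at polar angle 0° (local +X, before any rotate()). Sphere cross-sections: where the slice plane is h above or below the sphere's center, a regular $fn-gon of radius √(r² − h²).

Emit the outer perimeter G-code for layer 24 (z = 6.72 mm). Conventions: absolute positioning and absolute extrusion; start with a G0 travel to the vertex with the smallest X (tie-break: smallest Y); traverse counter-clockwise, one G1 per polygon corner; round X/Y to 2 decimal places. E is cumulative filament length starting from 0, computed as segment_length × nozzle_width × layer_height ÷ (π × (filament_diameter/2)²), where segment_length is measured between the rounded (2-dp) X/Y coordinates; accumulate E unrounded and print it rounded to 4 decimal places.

G0 X-6.99 Y0.00 Z6.72
G1 X-3.50 Y-6.06 E0.3256
G1 X2.05 Y-6.06 E0.5841
G1 X0.00 Y-2.50 E0.7753
G1 X3.25 Y3.13 E1.0780
G1 X9.75 Y3.13 E1.3807
G1 X13.00 Y-2.50 E1.6834
G1 X10.15 Y-7.43 E1.9486
G1 X12.00 Y-7.43 E2.0347
G1 X16.00 Y-0.50 E2.4073
G1 X12.00 Y6.43 E2.7799
G1 X4.00 Y6.43 E3.1524
G1 X3.64 Y5.81 E3.1858
G1 X3.50 Y6.06 E3.1991
G1 X-3.50 Y6.06 E3.5251
G1 X-6.99 Y0.00 E3.8507

At z = 6.72 mm: the r=7 sphere slices to a regular 6-gon of circumradius 6.994 (√(r²−h²) with h=0.28 from center); the r=8 cylinder at (8, -0.5) gives a regular 6-gon of circumradius 8 (constant along its height); Taking the union: the regions partially overlap (shared area 42.26 mm²), so overlapping operands fuse into one piece — 1 connected region; the cylinder at (6.5, -2.5): section is a regular 6-gon, circumradius r=6.5; Subtracting the remaining from the first: starting from that combined region, the r=6.5 cylinder at (6.5, -2.5) partially overlaps it — only the 103.35 mm² overlap (of its 109.77 mm²) is removed, clipping the outline — 1 connected region. The outline is a single polygon with 15 vertices. Extrusion per mm of travel: 0.4 × 0.28 / (π × 0.875²) = 0.046564. Accumulating E over each segment gives final E = 3.8507.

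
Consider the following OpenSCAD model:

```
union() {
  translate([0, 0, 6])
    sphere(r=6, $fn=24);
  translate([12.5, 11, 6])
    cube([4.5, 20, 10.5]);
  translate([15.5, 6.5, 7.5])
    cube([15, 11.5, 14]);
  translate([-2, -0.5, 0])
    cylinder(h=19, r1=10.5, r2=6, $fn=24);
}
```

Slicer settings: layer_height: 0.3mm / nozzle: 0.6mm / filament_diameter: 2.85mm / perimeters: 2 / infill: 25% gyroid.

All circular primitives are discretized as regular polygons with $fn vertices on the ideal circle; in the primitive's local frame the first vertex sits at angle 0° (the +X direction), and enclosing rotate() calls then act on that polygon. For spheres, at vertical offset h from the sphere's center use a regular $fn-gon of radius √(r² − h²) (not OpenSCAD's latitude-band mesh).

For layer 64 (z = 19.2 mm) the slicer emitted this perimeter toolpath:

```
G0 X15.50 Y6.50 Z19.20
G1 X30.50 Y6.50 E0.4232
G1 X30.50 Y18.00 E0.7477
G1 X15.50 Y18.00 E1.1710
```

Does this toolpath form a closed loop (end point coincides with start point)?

Start point (G0): (15.50, 6.50). End point (last G1): the path does not return to the start — open.

no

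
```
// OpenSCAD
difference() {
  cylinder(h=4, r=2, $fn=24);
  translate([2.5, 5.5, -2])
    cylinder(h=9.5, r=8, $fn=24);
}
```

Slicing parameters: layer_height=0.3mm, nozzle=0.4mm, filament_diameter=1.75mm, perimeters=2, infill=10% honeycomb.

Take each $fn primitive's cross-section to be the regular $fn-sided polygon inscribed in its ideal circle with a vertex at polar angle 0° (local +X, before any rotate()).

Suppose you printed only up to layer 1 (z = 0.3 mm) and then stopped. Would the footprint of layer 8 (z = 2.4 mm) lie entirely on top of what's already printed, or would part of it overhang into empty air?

Compare the two slices. At z = 0.3: the r=2 cylinder contributes a regular 24-gon of circumradius 2 (area = (24/2)·2.000²·sin(360°/24) = 12.42 mm²); the r=8 cylinder at (2.5, 5.5) contributes a regular 24-gon of circumradius 8 (area = (24/2)·8.000²·sin(360°/24) = 198.77 mm²); After the difference (first − rest): starting from the r=2 cylinder (12.42 mm²), the r=8 cylinder at (2.5, 5.5) partially overlaps it — only the 12.35 mm² overlap (of its 198.77 mm²) is removed, clipping the outline — area = 0.08 mm². At z = 2.4: the r=2 cylinder contributes a regular 24-gon of circumradius 2 (area = (24/2)·2.000²·sin(360°/24) = 12.42 mm²); the r=8 cylinder at (2.5, 5.5) gives a regular 24-gon of circumradius 8 (constant along its height) (area = (24/2)·8.000²·sin(360°/24) = 198.77 mm²); Subtracting the remaining from the first: starting from the r=2 cylinder (12.42 mm²), the r=8 cylinder at (2.5, 5.5) partially overlaps it — only the 12.35 mm² overlap (of its 198.77 mm²) is removed, clipping the outline — area = 0.08 mm². Checking containment: the cross-section at z = 2.4 is a subset of the cross-section at z = 0.3.

entirely on top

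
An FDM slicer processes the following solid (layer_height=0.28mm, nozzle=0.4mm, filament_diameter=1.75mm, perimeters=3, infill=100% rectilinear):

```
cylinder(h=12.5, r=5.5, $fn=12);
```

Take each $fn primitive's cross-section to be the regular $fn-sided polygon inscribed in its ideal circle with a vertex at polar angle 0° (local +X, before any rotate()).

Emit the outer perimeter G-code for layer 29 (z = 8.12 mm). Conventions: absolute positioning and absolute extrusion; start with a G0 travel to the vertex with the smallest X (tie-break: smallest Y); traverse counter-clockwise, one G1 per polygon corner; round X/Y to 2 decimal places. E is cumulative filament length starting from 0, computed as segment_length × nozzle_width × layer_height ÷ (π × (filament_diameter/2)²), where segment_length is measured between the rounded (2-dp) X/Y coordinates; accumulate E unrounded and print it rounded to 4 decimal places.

At z = 8.12 mm: the cylinder: section is a regular 12-gon, circumradius r=5.5. The outline is a single polygon with 12 vertices. Extrusion per mm of travel: 0.4 × 0.28 / (π × 0.875²) = 0.046564. Accumulating E over each segment gives final E = 1.5903.

G0 X-5.50 Y0.00 Z8.12
G1 X-4.76 Y-2.75 E0.1326
G1 X-2.75 Y-4.76 E0.2650
G1 X0.00 Y-5.50 E0.3976
G1 X2.75 Y-4.76 E0.5302
G1 X4.76 Y-2.75 E0.6625
G1 X5.50 Y0.00 E0.7952
G1 X4.76 Y2.75 E0.9278
G1 X2.75 Y4.76 E1.0601
G1 X0.00 Y5.50 E1.1927
G1 X-2.75 Y4.76 E1.3253
G1 X-4.76 Y2.75 E1.4577
G1 X-5.50 Y0.00 E1.5903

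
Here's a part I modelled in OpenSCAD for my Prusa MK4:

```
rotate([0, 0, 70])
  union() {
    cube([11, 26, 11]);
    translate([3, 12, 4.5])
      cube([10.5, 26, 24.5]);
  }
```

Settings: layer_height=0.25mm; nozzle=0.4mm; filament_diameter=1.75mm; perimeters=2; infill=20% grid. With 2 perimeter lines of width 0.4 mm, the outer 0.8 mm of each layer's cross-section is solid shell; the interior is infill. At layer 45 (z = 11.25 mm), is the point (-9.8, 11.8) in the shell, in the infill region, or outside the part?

At z = 11.25 mm: the cube does not reach this height (z outside [0, 11]); the cube at (3, 12) is present — its section is the full 10.5×26 rectangle; Combining (union): only the 10.5×26 cube at (3, 12) is present, so the union is just that shape — 1 connected region; (whole slice rotated 70° about Z — lengths, areas and connectivity unchanged). Overall, the cross-section is a single solid region. Undo the 70° rotation: the query point maps to (7.737, 13.245) in the un-rotated model frame. The nearest boundary edge runs (3.00, 12.00)→(13.50, 12.00); distance from the point to it = 1.24 mm. The point is inside the cross-section and 1.24 mm from the nearest boundary — more than the 0.8 mm shell width (2 × 0.4), so it's in the infill interior.

infill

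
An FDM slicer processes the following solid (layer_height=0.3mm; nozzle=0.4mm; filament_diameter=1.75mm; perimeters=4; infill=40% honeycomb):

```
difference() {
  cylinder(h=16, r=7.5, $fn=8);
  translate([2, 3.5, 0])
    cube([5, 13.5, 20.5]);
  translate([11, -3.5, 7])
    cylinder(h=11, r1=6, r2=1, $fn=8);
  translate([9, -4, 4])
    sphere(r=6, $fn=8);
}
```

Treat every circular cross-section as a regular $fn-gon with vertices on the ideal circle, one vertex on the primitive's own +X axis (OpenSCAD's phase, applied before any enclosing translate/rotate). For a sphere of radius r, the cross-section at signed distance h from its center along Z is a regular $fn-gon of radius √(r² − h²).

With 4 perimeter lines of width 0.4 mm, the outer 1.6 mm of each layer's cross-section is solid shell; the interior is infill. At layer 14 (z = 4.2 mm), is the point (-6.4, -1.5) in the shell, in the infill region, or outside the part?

At z = 4.2 mm: the cylinder: section is a regular 8-gon, circumradius r=7.5; the cube at (2, 3.5) is present — its section is the full 5×13.5 rectangle; the cone at (11, -3.5) is not intersected at this z (z outside [7, 18]); the r=6 sphere at (9, -4) slices to a regular 8-gon of circumradius 5.997 (√(r²−h²) with h=0.2 from center); After the difference (first − rest): starting from the r=7.5 cylinder, the 5×13.5 cube at (2, 3.5) partially overlaps it — only the 8.89 mm² overlap (of its 67.50 mm²) is removed, clipping the outline; the r=6 sphere at (9, -4) partially overlaps it — only the 16.80 mm² overlap (of its 101.71 mm²) is removed, clipping the outline — 1 connected region. Overall, the cross-section is a single solid region. The nearest boundary edge runs (-5.30, -5.30)→(-7.50, 0.00); distance from the point to it = 0.44 mm. The point is inside the cross-section, 0.44 mm from the nearest boundary — within the 1.6 mm shell band (4 × 0.4).

shell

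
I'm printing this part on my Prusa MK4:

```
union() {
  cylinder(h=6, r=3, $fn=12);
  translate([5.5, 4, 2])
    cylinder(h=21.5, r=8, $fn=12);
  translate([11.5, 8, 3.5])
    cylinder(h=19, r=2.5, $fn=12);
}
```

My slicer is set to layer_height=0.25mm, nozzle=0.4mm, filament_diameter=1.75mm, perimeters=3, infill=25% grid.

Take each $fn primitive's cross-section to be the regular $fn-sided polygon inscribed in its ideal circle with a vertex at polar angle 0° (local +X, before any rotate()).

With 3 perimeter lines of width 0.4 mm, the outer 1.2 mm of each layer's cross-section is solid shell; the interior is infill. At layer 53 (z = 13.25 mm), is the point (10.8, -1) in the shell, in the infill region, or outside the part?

shell

At z = 13.25 mm: the cylinder does not reach this height (z outside [0, 6]); the r=8 cylinder at (5.5, 4) contributes a regular 12-gon of circumradius 8; the r=2.5 cylinder at (11.5, 8) contributes a regular 12-gon of circumradius 2.5; Combining (union): the regions partially overlap (shared area 11.65 mm²), so overlapping operands fuse into one piece — 1 connected region. Overall, the cross-section is a single solid region. The nearest boundary edge runs (12.43, -0.00)→(9.50, -2.93); distance from the point to it = 0.44 mm. The point is inside the cross-section, 0.44 mm from the nearest boundary — within the 1.2 mm shell band (3 × 0.4).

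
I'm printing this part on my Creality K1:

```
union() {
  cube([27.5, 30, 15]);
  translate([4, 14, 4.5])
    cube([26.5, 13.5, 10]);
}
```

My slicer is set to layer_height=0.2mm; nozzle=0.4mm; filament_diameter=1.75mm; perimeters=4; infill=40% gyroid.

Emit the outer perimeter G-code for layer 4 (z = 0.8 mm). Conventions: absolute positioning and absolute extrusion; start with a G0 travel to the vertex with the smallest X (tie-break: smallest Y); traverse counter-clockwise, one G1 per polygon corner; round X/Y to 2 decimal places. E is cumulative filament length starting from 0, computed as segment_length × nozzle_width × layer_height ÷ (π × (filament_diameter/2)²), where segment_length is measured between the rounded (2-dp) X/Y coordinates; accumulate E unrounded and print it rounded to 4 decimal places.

At z = 0.8 mm: the 27.5×30 cube contributes its full rectangle; the cube at (4, 14) does not reach this height (z outside [4.5, 14.5]); Combining (union): only the 27.5×30 cube is present, so the union is just that shape — 1 connected region. The outline is a single polygon with 4 vertices. Extrusion per mm of travel: 0.4 × 0.2 / (π × 0.875²) = 0.033260. Accumulating E over each segment gives final E = 3.8249.

G0 X0.00 Y0.00 Z0.80
G1 X27.50 Y0.00 E0.9147
G1 X27.50 Y30.00 E1.9125
G1 X0.00 Y30.00 E2.8271
G1 X0.00 Y0.00 E3.8249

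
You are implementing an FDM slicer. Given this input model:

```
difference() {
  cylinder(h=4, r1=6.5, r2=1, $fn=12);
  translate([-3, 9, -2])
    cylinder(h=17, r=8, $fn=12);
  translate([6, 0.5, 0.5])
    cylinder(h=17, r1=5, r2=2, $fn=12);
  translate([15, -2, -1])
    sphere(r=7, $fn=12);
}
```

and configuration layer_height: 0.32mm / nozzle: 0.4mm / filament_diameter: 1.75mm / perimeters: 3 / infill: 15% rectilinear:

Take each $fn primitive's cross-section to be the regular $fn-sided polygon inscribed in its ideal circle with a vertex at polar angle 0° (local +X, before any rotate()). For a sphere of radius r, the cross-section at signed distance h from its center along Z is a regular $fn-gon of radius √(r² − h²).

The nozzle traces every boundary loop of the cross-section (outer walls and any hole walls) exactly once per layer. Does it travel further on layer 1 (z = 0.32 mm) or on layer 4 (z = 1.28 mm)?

Layer 1 (z = 0.32): the cone: at t=0.080 of its height the radius interpolates to r₁+(r₂−r₁)t = 6.060, giving a regular 12-gon of that circumradius (perimeter = 2·12·6.060·sin(180°/12) = 37.64 mm); the r=8 cylinder at (-3, 9) contributes a regular 12-gon of circumradius 8 (perimeter = 2·12·8.000·sin(180°/12) = 49.69 mm); the cone at (6, 0.5) does not reach this height (z outside [0.5, 17.5]); the r=7 sphere at (15, -2) slices to a regular 12-gon of circumradius 6.874 (√(r²−h²) with h=1.32 from center) (perimeter = 2·12·6.874·sin(180°/12) = 42.70 mm); After the difference (first − rest): starting from the cone, the r=8 cylinder at (-3, 9) partially overlaps it — only the 28.69 mm² overlap (of its 192.00 mm²) is removed, clipping the outline; the r=7 sphere at (15, -2) misses the remaining region (no effect) — boundary = 36.56 mm. So its perimeter = 36.56 mm. Layer 4 (z = 1.28): the cone: at t=0.320 of its height the radius interpolates to r₁+(r₂−r₁)t = 4.740, giving a regular 12-gon of that circumradius (perimeter = 2·12·4.740·sin(180°/12) = 29.44 mm); the r=8 cylinder at (-3, 9) contributes a regular 12-gon of circumradius 8 (perimeter = 2·12·8.000·sin(180°/12) = 49.69 mm); the cone at (6, 0.5) (r1=5→r2=2) has section circumradius 4.862 here — a regular 12-gon (perimeter = 2·12·4.862·sin(180°/12) = 30.20 mm); the r=7 sphere at (15, -2) contributes a regular 12-gon of circumradius √(7²−2.28²) = 6.618 (perimeter = 2·12·6.618·sin(180°/12) = 41.11 mm); Taking the first minus the rest: starting from the cone, the r=8 cylinder at (-3, 9) partially overlaps it — only the 15.64 mm² overlap (of its 192.00 mm²) is removed, clipping the outline; the cone at (6, 0.5) partially overlaps it — only the 16.70 mm² overlap (of its 70.93 mm²) is removed, clipping the outline; the r=7 sphere at (15, -2) misses the remaining region (no effect) — boundary = 25.88 mm. So its perimeter = 25.88 mm. Layer 1 is larger (36.56 vs 25.88 mm).

layer 1 (z = 0.32 mm)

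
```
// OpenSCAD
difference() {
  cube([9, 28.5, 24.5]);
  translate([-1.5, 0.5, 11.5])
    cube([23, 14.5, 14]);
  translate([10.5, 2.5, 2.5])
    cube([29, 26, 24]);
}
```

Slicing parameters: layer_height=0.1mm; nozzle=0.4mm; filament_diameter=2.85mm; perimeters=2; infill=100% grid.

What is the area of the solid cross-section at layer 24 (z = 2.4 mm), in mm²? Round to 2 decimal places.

256.50 mm²

At z = 2.4 mm: the 9×28.5 cube contributes its full rectangle (area 256.50 mm²); the cube at (-1.5, 0.5) is not intersected at this z (z outside [11.5, 25.5]); the cube at (10.5, 2.5) is not intersected at this z (z outside [2.5, 26.5]); After the difference (first − rest): none of the subtracted shapes is present at this height, so the 9×28.5 cube is unchanged — area = 256.50 mm². Overall, the cross-section is a single solid region. Net area = 256.50 mm².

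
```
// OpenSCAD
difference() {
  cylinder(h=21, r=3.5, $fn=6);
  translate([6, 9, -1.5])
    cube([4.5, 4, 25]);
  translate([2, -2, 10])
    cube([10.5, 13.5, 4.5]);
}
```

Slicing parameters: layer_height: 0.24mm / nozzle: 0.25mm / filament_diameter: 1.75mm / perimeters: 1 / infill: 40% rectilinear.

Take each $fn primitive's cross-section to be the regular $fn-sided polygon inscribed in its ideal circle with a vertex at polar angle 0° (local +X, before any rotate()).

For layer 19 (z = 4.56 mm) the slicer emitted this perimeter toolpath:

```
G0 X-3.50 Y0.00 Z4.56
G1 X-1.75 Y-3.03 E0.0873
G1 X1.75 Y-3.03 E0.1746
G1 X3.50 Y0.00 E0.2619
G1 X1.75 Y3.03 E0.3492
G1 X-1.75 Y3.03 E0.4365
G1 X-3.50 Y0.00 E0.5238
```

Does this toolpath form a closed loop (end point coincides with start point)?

Start point (G0): (-3.50, 0.00). End point (last G1): the path returns to the start — closed.

yes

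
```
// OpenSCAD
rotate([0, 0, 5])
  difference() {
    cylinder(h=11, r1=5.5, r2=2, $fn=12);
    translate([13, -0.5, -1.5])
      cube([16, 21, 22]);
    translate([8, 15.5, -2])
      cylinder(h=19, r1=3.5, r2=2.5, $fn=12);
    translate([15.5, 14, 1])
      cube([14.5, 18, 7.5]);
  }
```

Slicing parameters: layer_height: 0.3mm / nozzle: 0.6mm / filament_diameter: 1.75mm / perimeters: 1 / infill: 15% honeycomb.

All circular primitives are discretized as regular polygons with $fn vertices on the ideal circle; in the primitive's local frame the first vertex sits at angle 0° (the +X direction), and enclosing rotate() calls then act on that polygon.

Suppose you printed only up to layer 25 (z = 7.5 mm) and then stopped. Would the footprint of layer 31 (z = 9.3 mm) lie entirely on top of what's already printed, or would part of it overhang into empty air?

entirely on top

Compare the two slices. At z = 7.5: the cone contributes a regular 12-gon of circumradius 3.114 (interpolated between r1=5.5 and r2=2 at t=0.682) (area = (12/2)·3.114²·sin(360°/12) = 29.08 mm²); the 16×21 cube at (13, -0.5) contributes its full rectangle (area 336.00 mm²); the cone at (8, 15.5) contributes a regular 12-gon of circumradius 3.000 (interpolated between r1=3.5 and r2=2.5 at t=0.500) (area = (12/2)·3.000²·sin(360°/12) = 27.00 mm²); the cube at (15.5, 14) is present — its section is the full 14.5×18 rectangle (area 261.00 mm²); Taking the first minus the rest: starting from the cone (29.08 mm²), the 16×21 cube at (13, -0.5) misses the remaining region (no effect); the cone at (8, 15.5) misses the remaining region (no effect); the 14.5×18 cube at (15.5, 14) misses the remaining region (no effect) — area = 29.08 mm²; (rotated 5° about Z; rotation is an isometry so areas/perimeters/island counts are preserved). At z = 9.3: the cone contributes a regular 12-gon of circumradius 2.541 (interpolated between r1=5.5 and r2=2 at t=0.845) (area = (12/2)·2.541²·sin(360°/12) = 19.37 mm²); the cube at (13, -0.5) (footprint 16×21) is included at this height (area 336.00 mm²); the cone at (8, 15.5) (r1=3.5→r2=2.5) has section circumradius 2.905 here — a regular 12-gon (area = (12/2)·2.905²·sin(360°/12) = 25.32 mm²); the cube at (15.5, 14) does not reach this height (z outside [1, 8.5]); After the difference (first − rest): starting from the cone (19.37 mm²), the 16×21 cube at (13, -0.5) misses the remaining region (no effect); the cone at (8, 15.5) misses the remaining region (no effect) — area = 19.37 mm²; (whole slice rotated 5° about Z — lengths, areas and connectivity unchanged). Checking containment: the cross-section at z = 9.3 is a subset of the cross-section at z = 7.5.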